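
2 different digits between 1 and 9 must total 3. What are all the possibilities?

{1,2}

2 distinct digits from 1–9 sum between 3 and 17.
Only one set works: {1,2}.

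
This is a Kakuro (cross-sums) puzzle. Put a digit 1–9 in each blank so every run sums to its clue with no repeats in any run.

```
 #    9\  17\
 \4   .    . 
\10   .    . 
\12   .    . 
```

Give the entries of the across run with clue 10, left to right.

1 9

4 in 2 cells must be {1,3}.
Nothing is forced directly, so branch on R3C1, whose candidates are 3 or 4 or 5. If R3C1 = 3: that forces R1C1 = 1, R1C2 = 3, after which R2C1 would have to be in {1,2,3,4,6,7,8,9} for the 10 across but in {5} for the 9 down — contradiction. If R3C1 = 4: that forces R1C1 = 3, R1C2 = 1, R2C1 = 2, after which R2C2 would have to be in {8} for the 10 across but in {7,9} for the 17 down — contradiction. So R3C1 = 5.
R3C2 = 12 − 5 = 7 completes the 12 across.
Given what's placed, R1C2 must be 1 to fit the 4 across and 17 down.
R2C2 = 17 − 8 = 9 completes the 17 down.
R1C1 = 4 − 1 = 3 completes the 4 across.
R2C1 = 10 − 9 = 1 completes the 10 across.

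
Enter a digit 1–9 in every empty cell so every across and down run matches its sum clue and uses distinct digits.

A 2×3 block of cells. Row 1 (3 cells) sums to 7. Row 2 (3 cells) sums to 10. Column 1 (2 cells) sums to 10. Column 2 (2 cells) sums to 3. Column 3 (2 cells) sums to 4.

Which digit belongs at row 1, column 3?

1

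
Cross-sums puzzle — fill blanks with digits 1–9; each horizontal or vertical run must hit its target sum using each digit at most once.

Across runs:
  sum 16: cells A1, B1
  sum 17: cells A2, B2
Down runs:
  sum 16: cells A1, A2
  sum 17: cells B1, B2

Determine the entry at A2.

9

16 in 2 cells must be {7,9}; 17 in 2 cells must be {8,9}.
The 16 across and the 17 down share only 9, so B1 = 9.
The 17 across and the 16 down share only 9, so A2 = 9.
B2 = 17 − 9 = 8 completes the 17 across.
A1 = 16 − 9 = 7 completes the 16 across.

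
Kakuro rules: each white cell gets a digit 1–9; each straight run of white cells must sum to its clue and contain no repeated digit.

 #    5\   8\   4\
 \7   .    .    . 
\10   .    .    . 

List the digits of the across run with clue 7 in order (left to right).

7 in 3 cells must be {1,2,4}; 4 in 2 cells must be {1,3}.
The 7 across and the 4 down share only 1, so R1C3 = 1.
R2C3 = 4 − 1 = 3 completes the 4 down.
Given what's placed, R1C2 must be 2 to fit the 7 across and 8 down.
R2C2 = 8 − 2 = 6 completes the 8 down.
R1C1 = 7 − 3 = 4 completes the 7 across.
R2C1 = 10 − 9 = 1 completes the 10 across.

4 2 1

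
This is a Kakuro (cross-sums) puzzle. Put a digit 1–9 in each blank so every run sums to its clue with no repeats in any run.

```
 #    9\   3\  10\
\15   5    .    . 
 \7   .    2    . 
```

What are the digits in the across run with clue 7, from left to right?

7 in 3 cells must be {1,2,4}; 3 in 2 cells must be {1,2}.
R1C2 = 3 − 2 = 1 completes the 3 down.
R1C3 = 15 − 6 = 9 completes the 15 across.
R2C1 = 9 − 5 = 4 completes the 9 down.
R2C3 = 7 − 6 = 1 completes the 7 across.

4, 2, 1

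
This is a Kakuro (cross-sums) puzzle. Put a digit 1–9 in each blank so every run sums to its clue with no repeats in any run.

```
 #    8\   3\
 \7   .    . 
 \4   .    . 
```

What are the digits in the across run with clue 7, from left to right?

5 2

4 in 2 cells must be {1,3}; 3 in 2 cells must be {1,2}.
The 4 across and the 3 down share only 1, so R2C2 = 1.
R1C2 = 3 − 1 = 2 completes the 3 down.
R2C1 = 4 − 1 = 3 completes the 4 across.
R1C1 = 7 − 2 = 5 completes the 7 across.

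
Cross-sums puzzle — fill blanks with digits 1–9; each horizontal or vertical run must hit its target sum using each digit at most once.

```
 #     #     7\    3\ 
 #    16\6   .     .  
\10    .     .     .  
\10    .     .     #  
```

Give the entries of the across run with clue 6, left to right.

16 in 2 cells must be {7,9}; 7 in 3 cells must be {1,2,4}; 3 in 2 cells must be {1,2}.
The 10 across and the 16 down share only 7, so R2C1 = 7.
R3C1 = 16 − 7 = 9 completes the 16 down.
R3C2 = 10 − 9 = 1 completes the 10 across.
R2C2 = 2: the only remaining digit allowed by both the 10 across and the 7 down.
R2C3 = 10 − 9 = 1 completes the 10 across.
R1C2 = 7 − 3 = 4 completes the 7 down.
R1C3 = 6 − 4 = 2 completes the 6 across.

4 2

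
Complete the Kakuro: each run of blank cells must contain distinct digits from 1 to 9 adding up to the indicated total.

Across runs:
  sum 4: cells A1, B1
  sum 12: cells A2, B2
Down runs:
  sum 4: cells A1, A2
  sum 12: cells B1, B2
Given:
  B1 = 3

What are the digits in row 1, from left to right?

1, 3

4 in 2 cells must be {1,3}.
A1 = 4 − 3 = 1 completes the 4 across.
A2 = 4 − 1 = 3 completes the 4 down.
B2 = 12 − 3 = 9 completes the 12 across.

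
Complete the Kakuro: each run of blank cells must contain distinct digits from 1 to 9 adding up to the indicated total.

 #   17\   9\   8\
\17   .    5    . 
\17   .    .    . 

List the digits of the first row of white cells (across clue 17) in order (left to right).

9 5 3

17 in 2 cells must be {8,9}.
Given what's placed, R1C3 must be 3 to fit the 17 across and 8 down.
R2C2 = 9 − 5 = 4 completes the 9 down.
R2C3 = 8 − 3 = 5 completes the 8 down.
R1C1 = 17 − 8 = 9 completes the 17 across.
R2C1 = 17 − 9 = 8 completes the 17 across.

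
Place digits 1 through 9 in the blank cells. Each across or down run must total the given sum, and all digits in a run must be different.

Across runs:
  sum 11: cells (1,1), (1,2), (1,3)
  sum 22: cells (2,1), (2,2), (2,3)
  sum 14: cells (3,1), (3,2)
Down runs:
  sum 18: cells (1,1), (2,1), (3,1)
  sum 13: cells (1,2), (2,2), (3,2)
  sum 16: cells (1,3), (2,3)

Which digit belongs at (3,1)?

9

16 in 2 cells must be {7,9}.
Only 7 fits (1,3) under both its across sum 11 and down sum 16.
(2,3) = 16 − 7 = 9 completes the 16 down.
Nothing is forced directly, so branch on (1,1), whose candidates are 1 or 3. If (1,1) = 1: that forces (1,2) = 3, (2,1) = 8, after which (2,2) would have to be in {5} for the 22 across but in {1,2,4,6,8,9} for the 13 down — contradiction. So (1,1) = 3.
(1,2) = 11 − 10 = 1 completes the 11 across.
No cell is forced outright now. (3,2) can only be 5 or 8 or 9 (the digits allowed by both its 14 across and its 13 down). If (3,2) = 8: then (2,2) would have to be in {5,6,7,8} for the 22 across but in {4} for the 13 down — contradiction. If (3,2) = 9: then (2,2) would have to be in {5,6,7,8} for the 22 across but in {3} for the 13 down — contradiction. So (3,2) = 5.
(2,2) = 13 − 6 = 7 completes the 13 down.
(3,1) = 14 − 5 = 9 completes the 14 across.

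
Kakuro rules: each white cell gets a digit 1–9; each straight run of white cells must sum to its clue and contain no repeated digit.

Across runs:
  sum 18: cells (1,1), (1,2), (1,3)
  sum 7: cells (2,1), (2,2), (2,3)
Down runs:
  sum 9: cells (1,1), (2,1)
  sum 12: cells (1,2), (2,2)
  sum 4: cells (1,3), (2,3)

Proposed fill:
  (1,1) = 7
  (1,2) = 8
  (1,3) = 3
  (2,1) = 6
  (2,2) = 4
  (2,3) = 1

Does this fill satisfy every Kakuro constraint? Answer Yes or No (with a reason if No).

No — the down run (1,1)–(2,1) sums to 13, not 9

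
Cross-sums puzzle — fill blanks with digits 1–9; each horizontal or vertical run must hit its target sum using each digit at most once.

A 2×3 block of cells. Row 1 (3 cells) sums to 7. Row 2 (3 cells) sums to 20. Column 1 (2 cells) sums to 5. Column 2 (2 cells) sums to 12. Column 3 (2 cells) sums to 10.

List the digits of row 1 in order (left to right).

7 in 3 cells must be {1,2,4}.
The 7 across and the 12 down share only 4, so (1,2) = 4.
(2,2) = 12 − 4 = 8 completes the 12 down.
Given what's placed, (2,1) must be 3 to fit the 20 across and 5 down.
(2,3) = 20 − 11 = 9 completes the 20 across.
(1,1) = 5 − 3 = 2 completes the 5 down.
(1,3) = 7 − 6 = 1 completes the 7 across.

2 4 1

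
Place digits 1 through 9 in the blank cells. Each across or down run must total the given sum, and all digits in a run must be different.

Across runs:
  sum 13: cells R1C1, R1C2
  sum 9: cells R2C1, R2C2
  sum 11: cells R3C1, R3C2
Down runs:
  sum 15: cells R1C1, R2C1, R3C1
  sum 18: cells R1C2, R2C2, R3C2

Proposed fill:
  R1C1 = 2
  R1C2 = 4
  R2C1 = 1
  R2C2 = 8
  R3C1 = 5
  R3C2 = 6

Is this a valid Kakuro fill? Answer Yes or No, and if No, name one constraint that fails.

No — the down run R1C1–R3C1 sums to 8, not 15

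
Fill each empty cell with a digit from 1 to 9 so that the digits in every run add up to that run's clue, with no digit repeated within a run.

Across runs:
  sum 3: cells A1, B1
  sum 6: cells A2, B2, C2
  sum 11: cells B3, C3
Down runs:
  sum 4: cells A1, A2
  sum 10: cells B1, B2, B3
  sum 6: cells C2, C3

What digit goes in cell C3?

4

3 in 2 cells must be {1,2}; 6 in 3 cells must be {1,2,3}; 4 in 2 cells must be {1,3}.
The 3 across and the 4 down share only 1, so A1 = 1.
B1 = 3 − 1 = 2 completes the 3 across.
A2 = 4 − 1 = 3 completes the 4 down.
B2 = 1: the only remaining digit allowed by both the 6 across and the 10 down.
C2 = 6 − 4 = 2 completes the 6 across.
B3 = 10 − 3 = 7 completes the 10 down.
C3 = 11 − 7 = 4 completes the 11 across.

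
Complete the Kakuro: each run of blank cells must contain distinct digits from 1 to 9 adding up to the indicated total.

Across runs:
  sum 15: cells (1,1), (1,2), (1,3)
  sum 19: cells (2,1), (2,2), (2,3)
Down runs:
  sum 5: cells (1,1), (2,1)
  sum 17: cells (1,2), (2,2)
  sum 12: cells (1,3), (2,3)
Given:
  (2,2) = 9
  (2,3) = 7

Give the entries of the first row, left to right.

17 in 2 cells must be {8,9}.
(1,2) = 17 − 9 = 8 completes the 17 down.
(1,3) = 12 − 7 = 5 completes the 12 down.
(2,1) = 19 − 16 = 3 completes the 19 across.
(1,1) = 15 − 13 = 2 completes the 15 across.

2 8 5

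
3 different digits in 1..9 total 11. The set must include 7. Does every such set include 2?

No

The only way to make 11 from 3 distinct digits under that restriction is {1,3,7}, which does not contain 2.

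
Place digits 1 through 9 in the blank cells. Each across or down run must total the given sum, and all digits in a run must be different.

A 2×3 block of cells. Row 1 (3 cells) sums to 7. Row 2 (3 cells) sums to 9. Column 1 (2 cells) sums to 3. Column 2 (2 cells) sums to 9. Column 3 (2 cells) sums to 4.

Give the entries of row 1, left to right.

2 4 1

7 in 3 cells must be {1,2,4}; 3 in 2 cells must be {1,2}; 4 in 2 cells must be {1,3}.
The 7 across and the 4 down share only 1, so (1,3) = 1.
(2,3) = 4 − 1 = 3 completes the 4 down.
Given what's placed, (1,1) must be 2 to fit the 7 across and 3 down.
(1,2) = 7 − 3 = 4 completes the 7 across.
(2,1) = 3 − 2 = 1 completes the 3 down.
(2,2) = 9 − 4 = 5 completes the 9 across.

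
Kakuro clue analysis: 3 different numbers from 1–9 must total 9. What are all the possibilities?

{1,2,6}; {1,3,5}; {2,3,4}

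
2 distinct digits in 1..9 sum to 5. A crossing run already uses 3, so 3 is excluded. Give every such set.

{1,4}

2 distinct digits from 1–9 sum between 3 and 17.
Dropping sets that contain 3.
Only one set works: {1,4}.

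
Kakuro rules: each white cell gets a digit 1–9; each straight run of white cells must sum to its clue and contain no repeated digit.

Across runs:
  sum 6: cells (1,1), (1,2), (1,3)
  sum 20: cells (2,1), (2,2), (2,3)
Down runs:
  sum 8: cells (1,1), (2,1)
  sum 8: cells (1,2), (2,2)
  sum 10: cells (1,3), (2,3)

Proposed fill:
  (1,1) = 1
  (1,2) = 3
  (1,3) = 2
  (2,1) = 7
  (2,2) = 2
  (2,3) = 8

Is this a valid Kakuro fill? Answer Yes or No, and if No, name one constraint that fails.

No — the across run (2,1)–(2,3) sums to 17, not 20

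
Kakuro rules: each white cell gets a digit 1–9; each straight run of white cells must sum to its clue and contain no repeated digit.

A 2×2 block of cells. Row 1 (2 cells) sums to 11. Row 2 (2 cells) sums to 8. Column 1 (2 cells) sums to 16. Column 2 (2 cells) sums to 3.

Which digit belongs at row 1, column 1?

9

16 in 2 cells must be {7,9}; 3 in 2 cells must be {1,2}.
The 11 across and the 3 down share only 2, so (1,2) = 2.
The 8 across and the 16 down share only 7, so (2,1) = 7.
(2,2) = 8 − 7 = 1 completes the 8 across.
(1,1) = 11 − 2 = 9 completes the 11 across.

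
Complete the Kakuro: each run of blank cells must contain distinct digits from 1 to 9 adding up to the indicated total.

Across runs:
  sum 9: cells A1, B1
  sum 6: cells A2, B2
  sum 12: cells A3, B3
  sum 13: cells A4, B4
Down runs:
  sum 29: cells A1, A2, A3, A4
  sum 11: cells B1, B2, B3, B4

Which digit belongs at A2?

29 in 4 cells must be {5,7,8,9}; 11 in 4 cells must be {1,2,3,5}.
Only 5 fits A2 under both its across sum 6 and down sum 29.

5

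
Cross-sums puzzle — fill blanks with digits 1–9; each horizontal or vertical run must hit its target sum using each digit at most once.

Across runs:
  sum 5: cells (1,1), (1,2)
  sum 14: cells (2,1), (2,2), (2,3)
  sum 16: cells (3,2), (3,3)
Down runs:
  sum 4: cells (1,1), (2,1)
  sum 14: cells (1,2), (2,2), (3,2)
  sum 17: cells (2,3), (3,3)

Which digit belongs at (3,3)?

9

16 in 2 cells must be {7,9}; 4 in 2 cells must be {1,3}; 17 in 2 cells must be {8,9}.
The 16 across and the 17 down share only 9, so (3,3) = 9.
(2,3) = 17 − 9 = 8 completes the 17 down.
(3,2) = 16 − 9 = 7 completes the 16 across.
(2,1) = 1: the only remaining digit allowed by both the 14 across and the 4 down.
(2,2) = 14 − 9 = 5 completes the 14 across.
(1,1) = 4 − 1 = 3 completes the 4 down.
(1,2) = 5 − 3 = 2 completes the 5 across.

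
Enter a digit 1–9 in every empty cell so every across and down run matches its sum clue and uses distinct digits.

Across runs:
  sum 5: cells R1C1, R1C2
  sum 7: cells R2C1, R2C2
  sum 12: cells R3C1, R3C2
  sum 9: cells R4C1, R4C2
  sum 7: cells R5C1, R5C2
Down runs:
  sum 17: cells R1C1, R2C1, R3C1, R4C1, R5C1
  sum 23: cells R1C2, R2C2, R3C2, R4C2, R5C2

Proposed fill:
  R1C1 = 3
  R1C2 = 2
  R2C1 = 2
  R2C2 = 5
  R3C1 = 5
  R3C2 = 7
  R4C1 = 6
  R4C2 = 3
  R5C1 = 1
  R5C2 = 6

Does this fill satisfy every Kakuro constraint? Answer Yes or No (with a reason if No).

Yes

Across: 3+2=5; 2+5=7; 5+7=12; 6+3=9; 1+6=7. Down: 3+2+5+6+1=17; 2+5+7+3+6=23. No digit repeats within any run.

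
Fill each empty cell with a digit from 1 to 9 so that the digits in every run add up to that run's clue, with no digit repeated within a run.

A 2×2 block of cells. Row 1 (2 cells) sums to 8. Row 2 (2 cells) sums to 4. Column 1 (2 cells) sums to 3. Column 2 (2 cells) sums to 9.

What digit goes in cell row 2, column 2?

4 in 2 cells must be {1,3}; 3 in 2 cells must be {1,2}.
The 4 across and the 3 down share only 1, so (2,1) = 1.
(2,2) = 4 − 1 = 3 completes the 4 across.
(1,1) = 3 − 1 = 2 completes the 3 down.
(1,2) = 8 − 2 = 6 completes the 8 across.

3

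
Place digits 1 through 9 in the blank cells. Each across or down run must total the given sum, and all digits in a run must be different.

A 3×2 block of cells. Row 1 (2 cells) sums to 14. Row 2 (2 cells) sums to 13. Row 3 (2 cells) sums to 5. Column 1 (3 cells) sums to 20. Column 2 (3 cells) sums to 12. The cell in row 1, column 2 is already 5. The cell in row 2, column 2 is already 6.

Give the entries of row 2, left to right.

(1,1) = 14 − 5 = 9 completes the 14 across.
(2,1) = 13 − 6 = 7 completes the 13 across.
(3,1) = 20 − 16 = 4 completes the 20 down.
(3,2) = 5 − 4 = 1 completes the 5 across.

7, 6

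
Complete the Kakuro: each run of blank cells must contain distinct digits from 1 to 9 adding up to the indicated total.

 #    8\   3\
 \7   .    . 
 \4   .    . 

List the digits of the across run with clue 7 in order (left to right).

5, 2

4 in 2 cells must be {1,3}; 3 in 2 cells must be {1,2}.
The 4 across and the 3 down share only 1, so R2C2 = 1.
R1C2 = 3 − 1 = 2 completes the 3 down.
R2C1 = 4 − 1 = 3 completes the 4 across.
R1C1 = 7 − 2 = 5 completes the 7 across.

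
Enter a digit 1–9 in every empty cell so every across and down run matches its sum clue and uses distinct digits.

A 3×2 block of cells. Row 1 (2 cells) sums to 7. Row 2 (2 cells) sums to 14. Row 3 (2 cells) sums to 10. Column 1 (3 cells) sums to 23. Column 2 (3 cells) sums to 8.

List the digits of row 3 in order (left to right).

8 2

23 in 3 cells must be {6,8,9}.
The 7 across and the 23 down share only 6, so (1,1) = 6.
(1,2) = 7 − 6 = 1 completes the 7 across.
Given what's placed, (2,2) must be 5 to fit the 14 across and 8 down.
(3,2) = 8 − 6 = 2 completes the 8 down.
(2,1) = 14 − 5 = 9 completes the 14 across.
(3,1) = 10 − 2 = 8 completes the 10 across.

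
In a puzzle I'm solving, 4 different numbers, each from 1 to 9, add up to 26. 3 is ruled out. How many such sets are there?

4

4 distinct digits from 1–9 sum between 10 and 30.
Dropping sets that contain 3.
Enumerating: {2,7,8,9}, {4,5,8,9}, {4,6,7,9}, {5,6,7,8}.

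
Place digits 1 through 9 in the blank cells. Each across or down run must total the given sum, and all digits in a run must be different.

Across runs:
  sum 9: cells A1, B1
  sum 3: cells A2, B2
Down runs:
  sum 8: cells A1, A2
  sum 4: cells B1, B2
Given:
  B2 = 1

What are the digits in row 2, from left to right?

3 in 2 cells must be {1,2}; 4 in 2 cells must be {1,3}.
B1 = 4 − 1 = 3 completes the 4 down.
A2 = 3 − 1 = 2 completes the 3 across.
A1 = 9 − 3 = 6 completes the 9 across.

2, 1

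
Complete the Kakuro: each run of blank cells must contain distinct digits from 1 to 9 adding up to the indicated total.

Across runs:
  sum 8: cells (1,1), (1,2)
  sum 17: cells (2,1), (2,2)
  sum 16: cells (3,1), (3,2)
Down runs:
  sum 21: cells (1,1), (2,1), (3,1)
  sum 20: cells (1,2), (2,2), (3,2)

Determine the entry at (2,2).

8

17 in 2 cells must be {8,9}; 16 in 2 cells must be {7,9}.
Nothing is forced directly, so branch on (2,1), whose candidates are 8 or 9. If (2,1) = 8: that forces (2,2) = 9, (3,2) = 7, after which (1,2) would have to be in {1,2,3,5,6,7} for the 8 across but in {4} for the 20 down — contradiction. So (2,1) = 9.
(2,2) = 17 − 9 = 8 completes the 17 across.
Given what's placed, (3,1) must be 7 to fit the 16 across and 21 down.
(3,2) = 16 − 7 = 9 completes the 16 across.
(1,1) = 21 − 16 = 5 completes the 21 down.
(1,2) = 8 − 5 = 3 completes the 8 across.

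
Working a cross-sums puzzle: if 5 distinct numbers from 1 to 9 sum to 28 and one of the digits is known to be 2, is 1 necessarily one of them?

Counterexample: {2,3,6,8,9} sums to 28 under that restriction without using 1.

No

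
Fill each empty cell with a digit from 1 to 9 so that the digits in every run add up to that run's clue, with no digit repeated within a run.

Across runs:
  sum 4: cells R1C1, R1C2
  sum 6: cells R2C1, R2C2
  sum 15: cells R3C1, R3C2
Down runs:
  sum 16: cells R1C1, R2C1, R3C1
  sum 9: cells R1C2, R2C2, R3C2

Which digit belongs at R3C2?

4 in 2 cells must be {1,3}.
The 15 across and the 9 down share only 6, so R3C2 = 6.
Given what's placed, R1C2 must be 1 to fit the 4 across and 9 down.
R2C2 = 9 − 7 = 2 completes the 9 down.
R3C1 = 15 − 6 = 9 completes the 15 across.
R1C1 = 4 − 1 = 3 completes the 4 across.
R2C1 = 6 − 2 = 4 completes the 6 across.

6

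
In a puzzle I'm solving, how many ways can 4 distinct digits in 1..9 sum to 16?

4 distinct digits from 1–9 sum between 10 and 30.

8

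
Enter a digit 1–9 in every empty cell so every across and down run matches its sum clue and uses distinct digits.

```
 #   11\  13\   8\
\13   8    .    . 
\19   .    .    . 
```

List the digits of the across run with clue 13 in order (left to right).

8, 4, 1

R1C2 = 4: the only remaining digit allowed by both the 13 across and the 13 down.
R1C3 = 13 − 12 = 1 completes the 13 across.
R2C1 = 11 − 8 = 3 completes the 11 down.
R2C2 = 13 − 4 = 9 completes the 13 down.
R2C3 = 19 − 12 = 7 completes the 19 across.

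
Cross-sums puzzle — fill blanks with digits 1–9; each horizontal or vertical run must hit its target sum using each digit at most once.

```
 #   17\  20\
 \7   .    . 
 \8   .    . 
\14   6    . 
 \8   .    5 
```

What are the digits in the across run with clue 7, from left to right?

R3C2 = 14 − 6 = 8 completes the 14 across.
R4C1 = 8 − 5 = 3 completes the 8 across.
Given what's placed, R1C1 must be 1 to fit the 7 across and 17 down.
R1C2 = 7 − 1 = 6 completes the 7 across.
R2C1 = 17 − 10 = 7 completes the 17 down.
R2C2 = 8 − 7 = 1 completes the 8 across.

1 6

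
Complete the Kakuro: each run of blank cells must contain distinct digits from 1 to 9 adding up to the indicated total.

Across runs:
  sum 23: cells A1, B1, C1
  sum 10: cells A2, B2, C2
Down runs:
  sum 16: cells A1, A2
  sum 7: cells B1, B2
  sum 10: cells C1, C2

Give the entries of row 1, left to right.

9 6 8

23 in 3 cells must be {6,8,9}; 16 in 2 cells must be {7,9}.
The 23 across and the 16 down share only 9, so A1 = 9.
Given what's placed, B1 must be 6 to fit the 23 across and 7 down.
C1 = 23 − 15 = 8 completes the 23 across.
A2 = 16 − 9 = 7 completes the 16 down.
B2 = 7 − 6 = 1 completes the 7 down.
C2 = 10 − 8 = 2 completes the 10 across.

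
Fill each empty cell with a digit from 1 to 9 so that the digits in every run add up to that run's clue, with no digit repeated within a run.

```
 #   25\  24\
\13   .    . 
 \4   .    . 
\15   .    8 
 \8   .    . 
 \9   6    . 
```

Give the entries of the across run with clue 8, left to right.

4 in 2 cells must be {1,3}.
R3C1 = 15 − 8 = 7 completes the 15 across.
R5C2 = 9 − 6 = 3 completes the 9 across.
R2C2 = 1: the only remaining digit allowed by both the 4 across and the 24 down.
R2C1 = 4 − 1 = 3 completes the 4 across.
Nothing is forced directly, so branch on R1C2, whose candidates are 5 or 7. If R1C2 = 7: then R1C1 would have to be in {6} for the 13 across but in {1,4,5,8} for the 25 down — contradiction. So R1C2 = 5.
R1C1 = 13 − 5 = 8 completes the 13 across.
R4C1 = 25 − 24 = 1 completes the 25 down.
R4C2 = 8 − 1 = 7 completes the 8 across.

1, 7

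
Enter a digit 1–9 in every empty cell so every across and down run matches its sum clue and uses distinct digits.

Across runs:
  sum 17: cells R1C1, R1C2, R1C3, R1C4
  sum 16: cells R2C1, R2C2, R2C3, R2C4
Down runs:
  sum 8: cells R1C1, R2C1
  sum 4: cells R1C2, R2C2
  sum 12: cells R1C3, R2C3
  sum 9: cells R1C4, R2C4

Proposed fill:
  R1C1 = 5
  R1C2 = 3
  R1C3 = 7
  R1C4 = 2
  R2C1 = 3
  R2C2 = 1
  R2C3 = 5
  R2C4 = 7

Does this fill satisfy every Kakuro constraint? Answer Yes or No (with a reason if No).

Yes

Across: 5+3+7+2=17; 3+1+5+7=16. Down: 5+3=8; 3+1=4; 7+5=12; 2+7=9. No digit repeats within any run.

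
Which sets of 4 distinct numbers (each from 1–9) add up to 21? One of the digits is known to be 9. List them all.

{1,3,8,9}; {1,4,7,9}; {1,5,6,9}; {2,3,7,9}; {2,4,6,9}; {3,4,5,9}

4 distinct digits from 1–9 sum between 10 and 30.
Keeping only sets containing 9.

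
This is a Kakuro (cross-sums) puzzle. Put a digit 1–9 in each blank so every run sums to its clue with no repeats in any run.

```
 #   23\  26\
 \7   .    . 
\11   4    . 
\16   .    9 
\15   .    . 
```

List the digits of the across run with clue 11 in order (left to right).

16 in 2 cells must be {7,9}.
R2C2 = 11 − 4 = 7 completes the 11 across.
R3C1 = 16 − 9 = 7 completes the 16 across.
Given what's placed, R4C1 must be 9 to fit the 15 across and 23 down.
R4C2 = 15 − 9 = 6 completes the 15 across.
R1C1 = 23 − 20 = 3 completes the 23 down.
R1C2 = 7 − 3 = 4 completes the 7 across.

4, 7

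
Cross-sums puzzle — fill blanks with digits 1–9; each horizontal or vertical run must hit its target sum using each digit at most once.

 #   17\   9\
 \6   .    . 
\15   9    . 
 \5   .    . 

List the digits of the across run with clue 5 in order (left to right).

3 2

R2C2 = 15 − 9 = 6 completes the 15 across.
Nothing is forced directly, so branch on R1C2, whose candidates are 1 or 2. If R1C2 = 2: then R1C1 would have to be in {4} for the 6 across but in {1,2,3,5,6,7} for the 17 down — contradiction. So R1C2 = 1.
R1C1 = 6 − 1 = 5 completes the 6 across.
R3C1 = 17 − 14 = 3 completes the 17 down.
R3C2 = 5 − 3 = 2 completes the 5 across.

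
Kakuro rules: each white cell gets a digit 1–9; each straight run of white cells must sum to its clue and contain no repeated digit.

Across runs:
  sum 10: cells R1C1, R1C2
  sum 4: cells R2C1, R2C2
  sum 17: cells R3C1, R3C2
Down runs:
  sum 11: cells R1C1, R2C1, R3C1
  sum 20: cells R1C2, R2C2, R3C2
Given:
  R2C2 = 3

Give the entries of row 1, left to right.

4 in 2 cells must be {1,3}; 17 in 2 cells must be {8,9}.
R2C1 = 4 − 3 = 1 completes the 4 across.
Given what's placed, R3C1 must be 8 to fit the 17 across and 11 down.
R3C2 = 17 − 8 = 9 completes the 17 across.
R1C1 = 11 − 9 = 2 completes the 11 down.
R1C2 = 10 − 2 = 8 completes the 10 across.

2 8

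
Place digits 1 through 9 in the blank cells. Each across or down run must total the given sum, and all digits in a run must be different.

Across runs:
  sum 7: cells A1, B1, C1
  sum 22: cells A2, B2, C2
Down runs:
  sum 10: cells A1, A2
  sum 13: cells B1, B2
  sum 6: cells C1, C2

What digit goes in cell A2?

8

7 in 3 cells must be {1,2,4}.
The 7 across and the 13 down share only 4, so B1 = 4.
B2 = 13 − 4 = 9 completes the 13 down.
Given what's placed, C2 must be 5 to fit the 22 across and 6 down.
C1 = 6 − 5 = 1 completes the 6 down.
A2 = 22 − 14 = 8 completes the 22 across.
A1 = 7 − 5 = 2 completes the 7 across.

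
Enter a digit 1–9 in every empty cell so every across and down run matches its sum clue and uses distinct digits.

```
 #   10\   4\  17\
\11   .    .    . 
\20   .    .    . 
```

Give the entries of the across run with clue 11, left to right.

4 in 2 cells must be {1,3}; 17 in 2 cells must be {8,9}.
The 11 across and the 17 down share only 8, so R1C3 = 8.
The 20 across and the 4 down share only 3, so R2C2 = 3.
R2C3 = 17 − 8 = 9 completes the 17 down.
R1C2 = 4 − 3 = 1 completes the 4 down.
R2C1 = 20 − 12 = 8 completes the 20 across.
R1C1 = 11 − 9 = 2 completes the 11 across.

2 1 8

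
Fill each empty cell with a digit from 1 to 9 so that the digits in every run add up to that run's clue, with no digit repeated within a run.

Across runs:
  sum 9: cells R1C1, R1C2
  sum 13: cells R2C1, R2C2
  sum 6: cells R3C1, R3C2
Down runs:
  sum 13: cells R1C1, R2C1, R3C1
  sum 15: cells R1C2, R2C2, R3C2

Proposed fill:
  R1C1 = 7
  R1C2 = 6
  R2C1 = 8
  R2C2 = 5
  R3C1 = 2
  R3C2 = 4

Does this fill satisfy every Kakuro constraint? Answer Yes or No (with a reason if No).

No — the down run R1C1–R3C1 sums to 17, not 13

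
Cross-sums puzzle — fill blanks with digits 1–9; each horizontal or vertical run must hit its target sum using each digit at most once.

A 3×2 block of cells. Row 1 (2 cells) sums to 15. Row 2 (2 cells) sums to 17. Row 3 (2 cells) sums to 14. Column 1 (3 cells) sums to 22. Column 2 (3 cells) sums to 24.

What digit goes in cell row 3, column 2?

17 in 2 cells must be {8,9}; 24 in 3 cells must be {7,8,9}.
Nothing is forced directly, so branch on (2,1), whose candidates are 8 or 9. If (2,1) = 8: that forces (1,1) = 9, after which (1,2) would have to be in {6} for the 15 across but in {7,8,9} for the 24 down — contradiction. So (2,1) = 9.
(2,2) = 17 − 9 = 8 completes the 17 across.
Given what's placed, (3,2) must be 9 to fit the 14 across and 24 down.
(1,2) = 24 − 17 = 7 completes the 24 down.
(3,1) = 14 − 9 = 5 completes the 14 across.
(1,1) = 15 − 7 = 8 completes the 15 across.

9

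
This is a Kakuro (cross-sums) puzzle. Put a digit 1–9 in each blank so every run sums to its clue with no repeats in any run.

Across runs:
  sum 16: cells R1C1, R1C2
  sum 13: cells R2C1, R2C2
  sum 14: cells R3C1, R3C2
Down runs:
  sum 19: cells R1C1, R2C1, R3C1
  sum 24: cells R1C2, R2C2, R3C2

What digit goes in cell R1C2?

16 in 2 cells must be {7,9}; 24 in 3 cells must be {7,8,9}.
Nothing is forced directly, so branch on R1C1, whose candidates are 7 or 9. If R1C1 = 7: that forces R1C2 = 9, R3C2 = 8, R2C2 = 7, after which R3C1 would have to be in {6} for the 14 across but in {3,4,8,9} for the 19 down — contradiction. So R1C1 = 9.
R1C2 = 16 − 9 = 7 completes the 16 across.
Nothing is forced directly, so branch on R2C2, whose candidates are 8 or 9. If R2C2 = 8: then R2C1 would have to be in {5} for the 13 across but in {2,3,4,6,7,8} for the 19 down — contradiction. So R2C2 = 9.
R2C1 = 13 − 9 = 4 completes the 13 across.
R3C1 = 19 − 13 = 6 completes the 19 down.
R3C2 = 14 − 6 = 8 completes the 14 across.

7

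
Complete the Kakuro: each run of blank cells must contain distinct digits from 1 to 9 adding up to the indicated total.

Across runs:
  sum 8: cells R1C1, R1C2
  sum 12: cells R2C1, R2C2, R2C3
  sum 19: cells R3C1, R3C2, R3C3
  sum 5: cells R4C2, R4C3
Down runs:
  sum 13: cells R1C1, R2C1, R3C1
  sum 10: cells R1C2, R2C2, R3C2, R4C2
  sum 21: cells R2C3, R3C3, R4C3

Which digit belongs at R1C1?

5

10 in 4 cells must be {1,2,3,4}.
Only 4 fits R4C3 under both its across sum 5 and down sum 21.
R4C2 = 5 − 4 = 1 completes the 5 across.
Nothing is forced directly, so branch on R2C3, whose candidates are 8 or 9. If R2C3 = 8: that forces R2C2 = 3, R3C3 = 9, R1C2 = 2, R2C1 = 1, R3C2 = 4, after which R1C1 would have to be in {6} for the 8 across but in {3,4,5,7,8,9} for the 13 down — contradiction. So R2C3 = 9.
R2C2 = 2: the only remaining digit allowed by both the 12 across and the 10 down.
R3C3 = 21 − 13 = 8 completes the 21 down.
Given what's placed, R1C2 must be 3 to fit the 8 across and 10 down.
R2C1 = 12 − 11 = 1 completes the 12 across.
R3C2 = 10 − 6 = 4 completes the 10 down.
R1C1 = 8 − 3 = 5 completes the 8 across.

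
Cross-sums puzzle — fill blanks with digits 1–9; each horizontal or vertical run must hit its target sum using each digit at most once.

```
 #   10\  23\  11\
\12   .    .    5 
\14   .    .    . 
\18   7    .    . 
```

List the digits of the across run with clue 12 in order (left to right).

1 6 5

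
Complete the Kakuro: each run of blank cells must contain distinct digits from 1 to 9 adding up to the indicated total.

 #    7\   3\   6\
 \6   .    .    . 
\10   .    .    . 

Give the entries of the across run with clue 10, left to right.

6 in 3 cells must be {1,2,3}; 3 in 2 cells must be {1,2}.
Nothing is forced directly, so branch on R1C2, whose candidates are 1 or 2. If R1C2 = 1: that forces R1C3 = 2, R2C2 = 2, after which R2C3 would have to be in {1,3,5,7} for the 10 across but in {4} for the 6 down — contradiction. So R1C2 = 2.
Given what's placed, R1C3 must be 1 to fit the 6 across and 6 down.
R2C2 = 3 − 2 = 1 completes the 3 down.
R2C3 = 6 − 1 = 5 completes the 6 down.
R1C1 = 6 − 3 = 3 completes the 6 across.
R2C1 = 10 − 6 = 4 completes the 10 across.

4 1 5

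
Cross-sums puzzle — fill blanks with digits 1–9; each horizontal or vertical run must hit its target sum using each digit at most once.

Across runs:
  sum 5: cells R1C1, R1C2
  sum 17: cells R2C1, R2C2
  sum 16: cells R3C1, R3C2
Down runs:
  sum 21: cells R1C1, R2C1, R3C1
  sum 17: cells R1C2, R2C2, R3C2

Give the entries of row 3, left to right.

9 7

17 in 2 cells must be {8,9}; 16 in 2 cells must be {7,9}.
The 5 across and the 21 down share only 4, so R1C1 = 4.
R1C2 = 5 − 4 = 1 completes the 5 across.
Given what's placed, R2C2 must be 9 to fit the 17 across and 17 down.
R3C1 = 9: the only remaining digit allowed by both the 16 across and the 21 down.
R3C2 = 16 − 9 = 7 completes the 16 across.
R2C1 = 17 − 9 = 8 completes the 17 across.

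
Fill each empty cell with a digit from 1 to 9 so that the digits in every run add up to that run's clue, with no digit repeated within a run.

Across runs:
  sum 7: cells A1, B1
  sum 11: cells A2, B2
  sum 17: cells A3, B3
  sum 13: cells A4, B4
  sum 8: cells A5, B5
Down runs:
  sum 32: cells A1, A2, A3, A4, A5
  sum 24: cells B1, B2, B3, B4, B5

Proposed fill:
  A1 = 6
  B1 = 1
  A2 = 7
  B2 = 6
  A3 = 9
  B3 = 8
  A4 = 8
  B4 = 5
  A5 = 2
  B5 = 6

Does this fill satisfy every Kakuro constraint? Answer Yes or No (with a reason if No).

No — the across run A2–B2 sums to 13, not 11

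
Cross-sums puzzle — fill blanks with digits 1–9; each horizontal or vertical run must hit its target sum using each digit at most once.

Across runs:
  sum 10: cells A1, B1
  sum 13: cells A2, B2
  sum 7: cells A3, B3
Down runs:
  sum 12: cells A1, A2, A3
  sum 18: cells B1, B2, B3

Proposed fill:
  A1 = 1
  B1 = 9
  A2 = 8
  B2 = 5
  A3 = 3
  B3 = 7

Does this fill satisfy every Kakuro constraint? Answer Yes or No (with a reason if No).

No — the down run B1–B3 sums to 21, not 18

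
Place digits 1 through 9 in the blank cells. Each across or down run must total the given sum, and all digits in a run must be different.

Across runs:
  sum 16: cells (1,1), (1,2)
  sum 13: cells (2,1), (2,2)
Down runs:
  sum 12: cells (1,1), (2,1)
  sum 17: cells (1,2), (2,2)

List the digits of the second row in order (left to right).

5 8

16 in 2 cells must be {7,9}; 17 in 2 cells must be {8,9}.
The 16 across and the 17 down share only 9, so (1,2) = 9.
(2,2) = 17 − 9 = 8 completes the 17 down.
(1,1) = 16 − 9 = 7 completes the 16 across.
(2,1) = 13 − 8 = 5 completes the 13 across.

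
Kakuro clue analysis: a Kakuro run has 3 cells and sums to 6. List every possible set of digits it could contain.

{1,2,3}

3 distinct digits from 1–9 sum between 6 and 24.
Only one set works: {1,2,3}.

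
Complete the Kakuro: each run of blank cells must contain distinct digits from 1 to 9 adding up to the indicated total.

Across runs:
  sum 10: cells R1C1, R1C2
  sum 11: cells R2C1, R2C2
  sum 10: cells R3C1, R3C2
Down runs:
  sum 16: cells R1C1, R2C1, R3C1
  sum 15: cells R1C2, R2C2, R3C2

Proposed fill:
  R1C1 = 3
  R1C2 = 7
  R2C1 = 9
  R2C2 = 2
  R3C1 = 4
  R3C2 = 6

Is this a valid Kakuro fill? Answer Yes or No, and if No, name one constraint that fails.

Across: 3+7=10; 9+2=11; 4+6=10. Down: 3+9+4=16; 7+2+6=15. No digit repeats within any run.

Yes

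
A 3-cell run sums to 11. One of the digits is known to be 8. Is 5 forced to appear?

The only way to make 11 from 3 distinct digits under that restriction is {1,2,8}, which does not contain 5.

No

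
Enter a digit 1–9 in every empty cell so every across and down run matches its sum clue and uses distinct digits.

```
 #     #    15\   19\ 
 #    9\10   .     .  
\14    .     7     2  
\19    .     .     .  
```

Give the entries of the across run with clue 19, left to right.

4 6 9

R2C1 = 14 − 9 = 5 completes the 14 across.
R3C1 = 9 − 5 = 4 completes the 9 down.
R3C2 = 6: the only remaining digit allowed by both the 19 across and the 15 down.
R3C3 = 19 − 10 = 9 completes the 19 across.
R1C2 = 15 − 13 = 2 completes the 15 down.
R1C3 = 10 − 2 = 8 completes the 10 across.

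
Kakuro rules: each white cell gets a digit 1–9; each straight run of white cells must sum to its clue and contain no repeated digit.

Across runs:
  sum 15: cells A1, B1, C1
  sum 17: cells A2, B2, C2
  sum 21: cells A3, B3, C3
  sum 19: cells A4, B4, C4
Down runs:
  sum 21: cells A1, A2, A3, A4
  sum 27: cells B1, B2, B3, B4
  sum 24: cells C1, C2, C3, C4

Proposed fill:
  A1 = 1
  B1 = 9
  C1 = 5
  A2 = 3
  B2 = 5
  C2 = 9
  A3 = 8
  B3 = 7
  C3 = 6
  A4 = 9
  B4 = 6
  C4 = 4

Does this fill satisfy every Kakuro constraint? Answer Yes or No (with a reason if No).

Yes

Across: 1+9+5=15; 3+5+9=17; 8+7+6=21; 9+6+4=19. Down: 1+3+8+9=21; 9+5+7+6=27; 5+9+6+4=24. No digit repeats within any run.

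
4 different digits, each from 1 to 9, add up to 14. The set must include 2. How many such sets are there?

4

4 distinct digits from 1–9 sum between 10 and 30.
Keeping only sets containing 2.
Enumerating: {1,2,3,8}, {1,2,4,7}, {1,2,5,6}, {2,3,4,5}.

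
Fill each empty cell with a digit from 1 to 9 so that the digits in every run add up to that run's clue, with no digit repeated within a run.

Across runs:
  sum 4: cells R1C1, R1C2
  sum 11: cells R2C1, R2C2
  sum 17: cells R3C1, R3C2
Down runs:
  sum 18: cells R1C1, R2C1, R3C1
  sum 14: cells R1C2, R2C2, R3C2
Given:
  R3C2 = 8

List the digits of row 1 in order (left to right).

3 1

4 in 2 cells must be {1,3}; 17 in 2 cells must be {8,9}.
Given what's placed, R1C2 must be 1 to fit the 4 across and 14 down.
R2C2 = 14 − 9 = 5 completes the 14 down.
R3C1 = 17 − 8 = 9 completes the 17 across.
R1C1 = 4 − 1 = 3 completes the 4 across.
R2C1 = 11 − 5 = 6 completes the 11 across.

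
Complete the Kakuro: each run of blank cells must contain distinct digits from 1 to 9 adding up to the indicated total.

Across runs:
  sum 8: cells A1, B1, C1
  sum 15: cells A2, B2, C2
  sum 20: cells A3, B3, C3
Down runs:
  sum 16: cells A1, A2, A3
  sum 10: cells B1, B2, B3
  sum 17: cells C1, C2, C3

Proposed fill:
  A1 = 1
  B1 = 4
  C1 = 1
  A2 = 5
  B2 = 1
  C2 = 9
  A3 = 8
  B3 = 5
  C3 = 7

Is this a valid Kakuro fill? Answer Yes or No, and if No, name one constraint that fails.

No — the down run A1–A3 sums to 14, not 16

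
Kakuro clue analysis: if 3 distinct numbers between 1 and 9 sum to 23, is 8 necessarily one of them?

Yes

The only way to make 23 from 3 distinct digits is {6,8,9}, which contains 8.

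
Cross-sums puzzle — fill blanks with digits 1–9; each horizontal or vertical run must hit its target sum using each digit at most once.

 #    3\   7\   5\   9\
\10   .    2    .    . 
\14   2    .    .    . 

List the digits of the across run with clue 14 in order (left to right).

2 5 1 6

10 in 4 cells must be {1,2,3,4}; 3 in 2 cells must be {1,2}.
R1C1 = 3 − 2 = 1 completes the 3 down.
R2C2 = 7 − 2 = 5 completes the 7 down.
No cell is forced outright now. R1C3 can only be 3 or 4 (the digits allowed by both its 10 across and its 5 down). If R1C3 = 3: that forces R1C4 = 4, after which R2C3 would have to be in {1,3,4,6} for the 14 across but in {2} for the 5 down — contradiction. So R1C3 = 4.
R1C4 = 10 − 7 = 3 completes the 10 across.
R2C3 = 5 − 4 = 1 completes the 5 down.
R2C4 = 14 − 8 = 6 completes the 14 across.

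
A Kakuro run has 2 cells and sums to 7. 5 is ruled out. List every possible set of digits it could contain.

{1,6}; {3,4}

2 distinct digits from 1–9 sum between 3 and 17.
Dropping sets that contain 5.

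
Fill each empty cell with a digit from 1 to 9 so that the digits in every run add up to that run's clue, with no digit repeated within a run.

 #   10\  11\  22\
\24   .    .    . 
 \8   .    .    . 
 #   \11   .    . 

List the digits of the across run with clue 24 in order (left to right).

8, 7, 9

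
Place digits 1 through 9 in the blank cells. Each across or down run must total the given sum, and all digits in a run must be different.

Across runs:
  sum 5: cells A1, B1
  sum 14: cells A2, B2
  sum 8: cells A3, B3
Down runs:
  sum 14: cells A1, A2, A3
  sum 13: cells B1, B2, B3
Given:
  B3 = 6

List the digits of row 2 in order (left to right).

9 5

Given what's placed, B2 must be 5 to fit the 14 across and 13 down.
A3 = 8 − 6 = 2 completes the 8 across.
B1 = 13 − 11 = 2 completes the 13 down.
A2 = 14 − 5 = 9 completes the 14 across.
A1 = 5 − 2 = 3 completes the 5 across.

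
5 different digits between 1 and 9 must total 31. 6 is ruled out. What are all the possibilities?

{2,5,7,8,9}; {3,4,7,8,9}

5 distinct digits from 1–9 sum between 15 and 35.
Dropping sets that contain 6.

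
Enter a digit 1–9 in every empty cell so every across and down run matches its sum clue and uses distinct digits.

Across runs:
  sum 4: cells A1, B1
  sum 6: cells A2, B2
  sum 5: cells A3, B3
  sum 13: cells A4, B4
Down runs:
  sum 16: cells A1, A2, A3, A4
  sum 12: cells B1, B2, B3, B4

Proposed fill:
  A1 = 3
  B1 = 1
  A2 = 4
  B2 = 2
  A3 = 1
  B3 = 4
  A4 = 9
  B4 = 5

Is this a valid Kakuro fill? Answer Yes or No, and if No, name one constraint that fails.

No — the down run A1–A4 sums to 17, not 16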